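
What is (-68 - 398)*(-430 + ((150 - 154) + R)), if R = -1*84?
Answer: 241388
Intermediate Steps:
R = -84
(-68 - 398)*(-430 + ((150 - 154) + R)) = (-68 - 398)*(-430 + ((150 - 154) - 84)) = -466*(-430 + (-4 - 84)) = -466*(-430 - 88) = -466*(-518) = 241388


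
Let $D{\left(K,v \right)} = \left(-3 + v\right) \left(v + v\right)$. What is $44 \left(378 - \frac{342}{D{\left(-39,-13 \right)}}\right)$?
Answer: $\frac{862983}{52} \approx 16596.0$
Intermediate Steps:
$D{\left(K,v \right)} = 2 v \left(-3 + v\right)$ ($D{\left(K,v \right)} = \left(-3 + v\right) 2 v = 2 v \left(-3 + v\right)$)
$44 \left(378 - \frac{342}{D{\left(-39,-13 \right)}}\right) = 44 \left(378 - \frac{342}{2 \left(-13\right) \left(-3 - 13\right)}\right) = 44 \left(378 - \frac{342}{2 \left(-13\right) \left(-16\right)}\right) = 44 \left(378 - \frac{342}{416}\right) = 44 \left(378 - \frac{171}{208}\right) = 44 \cdot \frac{78453}{208} = \frac{862983}{52}$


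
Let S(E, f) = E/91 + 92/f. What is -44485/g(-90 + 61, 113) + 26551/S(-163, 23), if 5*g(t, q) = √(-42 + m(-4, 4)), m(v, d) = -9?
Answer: 2416141/201 + 222425*I*√51/51 ≈ 12021.0 + 31146.0*I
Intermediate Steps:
S(E, f) = 92/f + E/91 (S(E, f) = E*(1/91) + 92/f = E/91 + 92/f = 92/f + E/91)
g(t, q) = I*√51/5 (g(t, q) = √(-42 - 9)/5 = √(-51)/5 = (I*√51)/5 = I*√51/5)
-44485/g(-90 + 61, 113) + 26551/S(-163, 23) = -44485*(-5*I*√51/51) + 26551/(92/23 + (1/91)*(-163)) = -(-222425)*I*√51/51 + 26551/(92*(1/23) - 163/91) = 222425*I*√51/51 + 26551/(4 - 163/91) = 222425*I*√51/51 + 26551/(201/91) = 222425*I*√51/51 + 26551*(91/201) = 222425*I*√51/51 + 2416141/201 = 2416141/201 + 222425*I*√51/51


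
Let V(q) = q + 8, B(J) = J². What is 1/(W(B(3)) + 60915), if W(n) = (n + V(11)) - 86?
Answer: 1/60857 ≈ 1.6432e-5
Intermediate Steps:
V(q) = 8 + q
W(n) = -67 + n (W(n) = (n + (8 + 11)) - 86 = (n + 19) - 86 = (19 + n) - 86 = -67 + n)
1/(W(B(3)) + 60915) = 1/((-67 + 3²) + 60915) = 1/((-67 + 9) + 60915) = 1/(-58 + 60915) = 1/60857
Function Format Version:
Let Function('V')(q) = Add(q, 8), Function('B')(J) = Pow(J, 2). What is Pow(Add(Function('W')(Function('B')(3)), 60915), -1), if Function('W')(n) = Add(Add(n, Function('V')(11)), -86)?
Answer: Rational(1, 60857) ≈ 1.6432e-5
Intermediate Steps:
Function('V')(q) = Add(8, q)
Function('W')(n) = Add(-67, n) (Function('W')(n) = Add(Add(n, Add(8, 11)), -86) = Add(Add(n, 19), -86) = Add(Add(19, n), -86) = Add(-67, n))
Pow(Add(Function('W')(Function('B')(3)), 60915), -1) = Pow(Add(Add(-67, Pow(3, 2)), 60915), -1) = Pow(Add(Add(-67, 9), 60915), -1) = Pow(Add(-58, 60915), -1) = Pow(60857, -1) = Rational(1, 60857)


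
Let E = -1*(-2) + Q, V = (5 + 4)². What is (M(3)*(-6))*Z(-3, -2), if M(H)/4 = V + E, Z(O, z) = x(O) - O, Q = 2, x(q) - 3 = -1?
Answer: -10200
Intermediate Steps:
x(q) = 2 (x(q) = 3 - 1 = 2)
V = 81 (V = 9² = 81)
Z(O, z) = 2 - O
E = 4 (E = -1*(-2) + 2 = 2 + 2 = 4)
M(H) = 340 (M(H) = 4*(81 + 4) = 4*85 = 340)
(M(3)*(-6))*Z(-3, -2) = (340*(-6))*(2 - 1*(-3)) = -2040*(2 + 3) = -2040*5 = -10200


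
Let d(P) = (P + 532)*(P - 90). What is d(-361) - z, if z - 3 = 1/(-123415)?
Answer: -9518258459/123415 ≈ -77124.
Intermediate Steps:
d(P) = (-90 + P)*(532 + P) (d(P) = (532 + P)*(-90 + P) = (-90 + P)*(532 + P))
z = 370244/123415 (z = 3 + 1/(-123415) = 3 - 1/123415 = 370244/123415 ≈ 3.0000)
d(-361) - z = (-47880 + (-361)**2 + 442*(-361)) - 1*370244/123415 = (-47880 + 130321 - 159562) - 370244/123415 = -77121 - 370244/123415 = -9518258459/123415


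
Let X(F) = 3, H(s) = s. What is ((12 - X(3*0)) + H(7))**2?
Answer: 256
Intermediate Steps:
((12 - X(3*0)) + H(7))**2 = ((12 - 1*3) + 7)**2 = ((12 - 3) + 7)**2 = (9 + 7)**2 = 16**2 = 256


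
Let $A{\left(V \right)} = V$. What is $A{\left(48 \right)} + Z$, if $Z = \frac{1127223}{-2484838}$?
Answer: $\frac{118145001}{2484838} \approx 47.546$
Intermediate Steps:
$Z = - \frac{1127223}{2484838}$ ($Z = 1127223 \left(- \frac{1}{2484838}\right) = - \frac{1127223}{2484838} \approx -0.45364$)
$A{\left(48 \right)} + Z = 48 - \frac{1127223}{2484838} = \frac{118145001}{2484838}$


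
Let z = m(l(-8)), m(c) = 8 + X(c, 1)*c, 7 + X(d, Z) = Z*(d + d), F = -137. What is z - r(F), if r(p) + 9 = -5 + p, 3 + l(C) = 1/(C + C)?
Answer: 25497/128 ≈ 199.20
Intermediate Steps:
X(d, Z) = -7 + 2*Z*d (X(d, Z) = -7 + Z*(d + d) = -7 + Z*(2*d) = -7 + 2*Z*d)
l(C) = -3 + 1/(2*C) (l(C) = -3 + 1/(C + C) = -3 + 1/(2*C))
r(p) = -14 + p (r(p) = -9 + (-5 + p) = -14 + p)
m(c) = 8 + c*(-7 + 2*c) (m(c) = 8 + (-7 + 2*1*c)*c = 8 + (-7 + 2*c)*c = 8 + c*(-7 + 2*c))
z = 6169/128 (z = 8 + (-3 + (½)/(-8))*(-7 + 2*(-3 + (½)/(-8))) = 8 + (-3 + (½)*(-⅛))*(-7 + 2*(-3 + (½)*(-⅛))) = 8 + (-3 - 1/16)*(-7 + 2*(-3 - 1/16)) = 8 - 49*(-7 + 2*(-49/16))/16 = 8 - 49*(-7 - 49/8)/16 = 8 - 49/16*(-105/8) = 8 + 5145/128 = 6169/128 ≈ 48.195)
z - r(F) = 6169/128 - (-14 - 137) = 6169/128 - 1*(-151) = 6169/128 + 151 = 25497/128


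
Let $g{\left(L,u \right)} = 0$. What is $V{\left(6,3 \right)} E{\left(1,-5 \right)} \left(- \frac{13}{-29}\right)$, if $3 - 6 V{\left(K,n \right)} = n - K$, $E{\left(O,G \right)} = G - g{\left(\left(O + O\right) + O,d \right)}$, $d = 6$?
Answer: $- \frac{65}{29} \approx -2.2414$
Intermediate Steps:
$E{\left(O,G \right)} = G$ ($E{\left(O,G \right)} = G - 0 = G + 0 = G$)
$V{\left(K,n \right)} = \frac{1}{2} - \frac{n}{6} + \frac{K}{6}$ ($V{\left(K,n \right)} = \frac{1}{2} - \frac{n - K}{6} = \frac{1}{2} + \left(- \frac{n}{6} + \frac{K}{6}\right) = \frac{1}{2} - \frac{n}{6} + \frac{K}{6}$)
$V{\left(6,3 \right)} E{\left(1,-5 \right)} \left(- \frac{13}{-29}\right) = \left(\frac{1}{2} - \frac{1}{2} + \frac{1}{6} \cdot 6\right) \left(-5\right) \left(- \frac{13}{-29}\right) = \left(\frac{1}{2} - \frac{1}{2} + 1\right) \left(-5\right) \left(\left(-13\right) \left(- \frac{1}{29}\right)\right) = 1 \left(-5\right) \frac{13}{29} = \left(-5\right) \frac{13}{29} = - \frac{65}{29}$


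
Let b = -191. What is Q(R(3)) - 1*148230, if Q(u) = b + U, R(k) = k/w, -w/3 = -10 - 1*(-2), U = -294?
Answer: -148715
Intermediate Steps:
w = 24 (w = -3*(-10 - 1*(-2)) = -3*(-10 + 2) = -3*(-8) = 24)
R(k) = k/24
Q(u) = -485 (Q(u) = -191 - 294 = -485)
Q(R(3)) - 1*148230 = -485 - 1*148230 = -485 - 148230 = -148715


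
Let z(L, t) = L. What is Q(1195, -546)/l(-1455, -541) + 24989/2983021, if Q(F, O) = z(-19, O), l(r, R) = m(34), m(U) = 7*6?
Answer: -55627861/125286882 ≈ -0.44400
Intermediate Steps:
m(U) = 42
l(r, R) = 42
Q(F, O) = -19
Q(1195, -546)/l(-1455, -541) + 24989/2983021 = -19/42 + 24989/2983021 = -55627861/125286882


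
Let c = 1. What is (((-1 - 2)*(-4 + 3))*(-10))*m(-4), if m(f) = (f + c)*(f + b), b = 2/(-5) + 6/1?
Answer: 144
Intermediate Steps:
b = 28/5 (b = 2*(-1/5) + 6*1 = -2/5 + 6 = 28/5 ≈ 5.6000)
m(f) = (1 + f)*(28/5 + f) (m(f) = (f + 1)*(f + 28/5) = (1 + f)*(28/5 + f))
(((-1 - 2)*(-4 + 3))*(-10))*m(-4) = (((-1 - 2)*(-4 + 3))*(-10))*(28/5 + (-4)**2 + (33/5)*(-4)) = (-3*(-1)*(-10))*(28/5 + 16 - 132/5) = (3*(-10))*(-24/5) = -30*(-24/5) = 144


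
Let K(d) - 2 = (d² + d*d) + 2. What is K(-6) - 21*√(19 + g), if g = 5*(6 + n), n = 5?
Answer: 76 - 21*√74 ≈ -104.65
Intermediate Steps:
g = 55 (g = 5*(6 + 5) = 5*11 = 55)
K(d) = 4 + 2*d² (K(d) = 2 + ((d² + d*d) + 2) = 2 + ((d² + d²) + 2) = 2 + (2*d² + 2) = 2 + (2 + 2*d²) = 4 + 2*d²)
K(-6) - 21*√(19 + g) = (4 + 2*(-6)²) - 21*√(19 + 55) = (4 + 2*36) - 21*√74 = (4 + 72) - 21*√74 = 76 - 21*√74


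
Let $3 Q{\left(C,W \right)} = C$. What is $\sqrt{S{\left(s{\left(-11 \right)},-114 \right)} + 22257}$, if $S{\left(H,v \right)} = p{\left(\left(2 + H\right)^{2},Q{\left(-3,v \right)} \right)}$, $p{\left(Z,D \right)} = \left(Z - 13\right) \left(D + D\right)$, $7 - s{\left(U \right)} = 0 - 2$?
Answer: $3 \sqrt{2449} \approx 148.46$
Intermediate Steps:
$Q{\left(C,W \right)} = \frac{C}{3}$
$s{\left(U \right)} = 9$ ($s{\left(U \right)} = 7 - \left(0 - 2\right) = 7 - -2 = 7 + 2 = 9$)
$p{\left(Z,D \right)} = 2 D \left(-13 + Z\right)$ ($p{\left(Z,D \right)} = \left(-13 + Z\right) 2 D = 2 D \left(-13 + Z\right)$)
$S{\left(H,v \right)} = 26 - 2 \left(2 + H\right)^{2}$ ($S{\left(H,v \right)} = 2 \cdot \frac{1}{3} \left(-3\right) \left(-13 + \left(2 + H\right)^{2}\right) = 2 \left(-1\right) \left(-13 + \left(2 + H\right)^{2}\right) = 26 - 2 \left(2 + H\right)^{2}$)
$\sqrt{S{\left(s{\left(-11 \right)},-114 \right)} + 22257} = \sqrt{\left(26 - 2 \left(2 + 9\right)^{2}\right) + 22257} = \sqrt{\left(26 - 2 \cdot 11^{2}\right) + 22257} = \sqrt{\left(26 - 242\right) + 22257} = \sqrt{-216 + 22257} = \sqrt{22041} = 3 \sqrt{2449}$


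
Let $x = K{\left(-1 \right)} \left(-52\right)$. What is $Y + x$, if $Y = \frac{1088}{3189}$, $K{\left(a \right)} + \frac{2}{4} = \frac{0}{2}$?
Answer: $\frac{84002}{3189} \approx 26.341$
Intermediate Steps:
$K{\left(a \right)} = - \frac{1}{2}$ ($K{\left(a \right)} = - \frac{1}{2} + \frac{0}{2} = - \frac{1}{2} + 0 \cdot \frac{1}{2} = - \frac{1}{2} + 0 = - \frac{1}{2}$)
$Y = \frac{1088}{3189}$ ($Y = 1088 \cdot \frac{1}{3189} = \frac{1088}{3189} \approx 0.34117$)
$x = 26$ ($x = \left(- \frac{1}{2}\right) \left(-52\right) = 26$)
$Y + x = \frac{1088}{3189} + 26 = \frac{84002}{3189}$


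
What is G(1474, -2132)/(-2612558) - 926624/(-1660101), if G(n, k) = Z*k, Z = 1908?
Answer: 352842721448/166811928783 ≈ 2.1152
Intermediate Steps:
G(n, k) = 1908*k
G(1474, -2132)/(-2612558) - 926624/(-1660101) = (1908*(-2132))/(-2612558) - 926624/(-1660101) = -4067856*(-1/2612558) - 926624*(-1/1660101) = 156456/100483 + 926624/1660101 = 352842721448/166811928783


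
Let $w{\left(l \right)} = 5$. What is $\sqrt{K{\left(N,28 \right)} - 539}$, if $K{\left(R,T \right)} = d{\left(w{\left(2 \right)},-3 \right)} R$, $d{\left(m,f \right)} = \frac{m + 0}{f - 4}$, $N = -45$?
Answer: $\frac{2 i \sqrt{6209}}{7} \approx 22.513 i$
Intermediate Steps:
$d{\left(m,f \right)} = \frac{m}{-4 + f}$
$K{\left(R,T \right)} = - \frac{5 R}{7}$ ($K{\left(R,T \right)} = \frac{5}{-4 - 3} R = \frac{5}{-7} R = 5 \left(- \frac{1}{7}\right) R = - \frac{5 R}{7}$)
$\sqrt{K{\left(N,28 \right)} - 539} = \sqrt{\left(- \frac{5}{7}\right) \left(-45\right) - 539} = \sqrt{\frac{225}{7} - 539} = \sqrt{- \frac{3548}{7}} = \frac{2 i \sqrt{6209}}{7}$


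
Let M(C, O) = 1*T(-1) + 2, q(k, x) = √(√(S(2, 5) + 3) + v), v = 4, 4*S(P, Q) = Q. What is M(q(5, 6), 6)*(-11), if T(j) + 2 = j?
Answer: 11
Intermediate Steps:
S(P, Q) = Q/4
T(j) = -2 + j
q(k, x) = √(4 + √17/2) (q(k, x) = √(√((¼)*5 + 3) + 4) = √(√(5/4 + 3) + 4) = √(√(17/4) + 4) = √(√17/2 + 4) = √(4 + √17/2))
M(C, O) = -1 (M(C, O) = 1*(-2 - 1) + 2 = 1*(-3) + 2 = -3 + 2 = -1)
M(q(5, 6), 6)*(-11) = -1*(-11) = 11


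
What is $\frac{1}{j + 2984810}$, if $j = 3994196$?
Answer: $\frac{1}{6979006} \approx 1.4329 \cdot 10^{-7}$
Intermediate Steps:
$\frac{1}{j + 2984810} = \frac{1}{3994196 + 2984810} = \frac{1}{6979006}$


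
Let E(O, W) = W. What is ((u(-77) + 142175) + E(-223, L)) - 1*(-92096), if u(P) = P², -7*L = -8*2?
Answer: 1681416/7 ≈ 2.4020e+5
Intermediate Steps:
L = 16/7 (L = -(-8)*2/7 = -⅐*(-16) = 16/7 ≈ 2.2857)
((u(-77) + 142175) + E(-223, L)) - 1*(-92096) = (((-77)² + 142175) + 16/7) - 1*(-92096) = ((5929 + 142175) + 16/7) + 92096 = (148104 + 16/7) + 92096 = 1036744/7 + 92096 = 1681416/7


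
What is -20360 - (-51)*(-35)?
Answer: -22145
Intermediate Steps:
-20360 - (-51)*(-35) = -20360 - 1*1785 = -20360 - 1785 = -22145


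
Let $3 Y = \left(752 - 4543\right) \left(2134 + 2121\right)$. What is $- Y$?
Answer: $\frac{16130705}{3} \approx 5.3769 \cdot 10^{6}$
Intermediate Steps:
$Y = - \frac{16130705}{3}$ ($Y = \frac{\left(752 - 4543\right) \left(2134 + 2121\right)}{3} = \frac{\left(-3791\right) 4255}{3} = \frac{1}{3} \left(-16130705\right) = - \frac{16130705}{3} \approx -5.3769 \cdot 10^{6}$)
$- Y = \left(-1\right) \left(- \frac{16130705}{3}\right) = \frac{16130705}{3}$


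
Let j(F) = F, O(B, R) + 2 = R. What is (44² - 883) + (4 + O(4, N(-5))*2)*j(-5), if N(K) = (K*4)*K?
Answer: 53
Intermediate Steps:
N(K) = 4*K² (N(K) = (4*K)*K = 4*K²)
O(B, R) = -2 + R
(44² - 883) + (4 + O(4, N(-5))*2)*j(-5) = (44² - 883) + (4 + (-2 + 4*(-5)²)*2)*(-5) = (1936 - 883) + (4 + (-2 + 4*25)*2)*(-5) = 1053 + (4 + (-2 + 100)*2)*(-5) = 1053 + (4 + 98*2)*(-5) = 1053 + (4 + 196)*(-5) = 1053 + 200*(-5) = 1053 - 1000 = 53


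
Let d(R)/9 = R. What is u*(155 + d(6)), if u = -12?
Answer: -2508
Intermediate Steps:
d(R) = 9*R
u*(155 + d(6)) = -12*(155 + 9*6) = -12*(155 + 54) = -12*209 = -2508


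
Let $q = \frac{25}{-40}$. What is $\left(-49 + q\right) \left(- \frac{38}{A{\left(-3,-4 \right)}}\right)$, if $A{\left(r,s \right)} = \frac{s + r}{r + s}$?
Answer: $\frac{7543}{4} \approx 1885.8$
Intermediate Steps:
$q = - \frac{5}{8}$ ($q = 25 \left(- \frac{1}{40}\right) = - \frac{5}{8} \approx -0.625$)
$A{\left(r,s \right)} = 1$ ($A{\left(r,s \right)} = \frac{r + s}{r + s} = 1$)
$\left(-49 + q\right) \left(- \frac{38}{A{\left(-3,-4 \right)}}\right) = \left(-49 - \frac{5}{8}\right) \left(- \frac{38}{1}\right) = - \frac{397 \left(\left(-38\right) 1\right)}{8} = \left(- \frac{397}{8}\right) \left(-38\right) = \frac{7543}{4}$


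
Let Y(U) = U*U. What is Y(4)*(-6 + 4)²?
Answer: 64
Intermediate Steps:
Y(U) = U²
Y(4)*(-6 + 4)² = 4²*(-6 + 4)² = 16*(-2)² = 16*4 = 64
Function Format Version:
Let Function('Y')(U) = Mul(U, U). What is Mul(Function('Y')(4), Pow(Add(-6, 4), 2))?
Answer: 64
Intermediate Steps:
Function('Y')(U) = Pow(U, 2)
Mul(Function('Y')(4), Pow(Add(-6, 4), 2)) = Mul(Pow(4, 2), Pow(Add(-6, 4), 2)) = Mul(16, Pow(-2, 2)) = Mul(16, 4) = 64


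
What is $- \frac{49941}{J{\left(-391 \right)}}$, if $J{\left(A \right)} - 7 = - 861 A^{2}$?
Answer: $\frac{49941}{131630534} \approx 0.0003794$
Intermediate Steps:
$J{\left(A \right)} = 7 - 861 A^{2}$
$- \frac{49941}{J{\left(-391 \right)}} = - \frac{49941}{7 - 861 \left(-391\right)^{2}} = - \frac{49941}{7 - 131630541} = - \frac{49941}{-131630534} = \left(-49941\right) \left(- \frac{1}{131630534}\right) = \frac{49941}{131630534}$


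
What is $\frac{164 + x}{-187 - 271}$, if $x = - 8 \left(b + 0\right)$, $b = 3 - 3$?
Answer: $- \frac{82}{229} \approx -0.35808$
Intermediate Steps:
$b = 0$
$x = 0$ ($x = - 8 \left(0 + 0\right) = \left(-8\right) 0 = 0$)
$\frac{164 + x}{-187 - 271} = \frac{164 + 0}{-187 - 271} = \frac{164}{-458} = 164 \left(- \frac{1}{458}\right) = - \frac{82}{229}$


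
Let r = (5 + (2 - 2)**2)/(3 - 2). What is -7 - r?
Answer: -12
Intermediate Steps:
r = 5 (r = (5 + 0**2)/1 = (5 + 0)*1 = 5*1 = 5)
-7 - r = -7 - 1*5 = -7 - 5 = -12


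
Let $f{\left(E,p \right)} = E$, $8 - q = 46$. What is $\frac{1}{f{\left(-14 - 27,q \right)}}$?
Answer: $- \frac{1}{41} \approx -0.02439$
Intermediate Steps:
$q = -38$ ($q = 8 - 46 = -38$)
$\frac{1}{f{\left(-14 - 27,q \right)}} = \frac{1}{-14 - 27} = \frac{1}{-41} = - \frac{1}{41}$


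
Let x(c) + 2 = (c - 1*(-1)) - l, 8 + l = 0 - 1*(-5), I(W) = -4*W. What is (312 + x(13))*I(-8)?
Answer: 10464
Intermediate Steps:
l = -3 (l = -8 + (0 - 1*(-5)) = -8 + (0 + 5) = -8 + 5 = -3)
x(c) = 2 + c (x(c) = -2 + ((c - 1*(-1)) - 1*(-3)) = -2 + ((c + 1) + 3) = -2 + ((1 + c) + 3) = -2 + (4 + c) = 2 + c)
(312 + x(13))*I(-8) = (312 + (2 + 13))*(-4*(-8)) = (312 + 15)*32 = 327*32 = 10464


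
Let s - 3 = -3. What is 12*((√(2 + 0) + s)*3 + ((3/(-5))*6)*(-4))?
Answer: 864/5 + 36*√2 ≈ 223.71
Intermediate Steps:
s = 0 (s = 3 - 3 = 0)
12*((√(2 + 0) + s)*3 + ((3/(-5))*6)*(-4)) = 12*((√(2 + 0) + 0)*3 + ((3/(-5))*6)*(-4)) = 12*((√2 + 0)*3 + ((3*(-⅕))*6)*(-4)) = 12*(√2*3 - ⅗*6*(-4)) = 12*(3*√2 - 18/5*(-4)) = 12*(3*√2 + 72/5) = 12*(72/5 + 3*√2) = 864/5 + 36*√2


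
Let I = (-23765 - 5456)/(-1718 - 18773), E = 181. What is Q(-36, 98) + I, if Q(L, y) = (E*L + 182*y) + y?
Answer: 233995459/20491 ≈ 11419.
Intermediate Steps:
Q(L, y) = 181*L + 183*y (Q(L, y) = (181*L + 182*y) + y = 181*L + 183*y)
I = 29221/20491 (I = -29221/(-20491) = -29221*(-1/20491) = 29221/20491 ≈ 1.4260)
Q(-36, 98) + I = (181*(-36) + 183*98) + 29221/20491 = (-6516 + 17934) + 29221/20491 = 11418 + 29221/20491 = 233995459/20491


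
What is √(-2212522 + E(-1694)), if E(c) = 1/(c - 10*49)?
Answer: I*√2638352834754/1092 ≈ 1487.5*I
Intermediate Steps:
E(c) = 1/(-490 + c) (E(c) = 1/(c - 490) = 1/(-490 + c))
√(-2212522 + E(-1694)) = √(-2212522 + 1/(-490 - 1694)) = √(-2212522 + 1/(-2184)) = √(-2212522 - 1/2184) = √(-4832148049/2184) = I*√2638352834754/1092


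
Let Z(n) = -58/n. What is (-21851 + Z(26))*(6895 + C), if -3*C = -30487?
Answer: -14537555824/39 ≈ -3.7276e+8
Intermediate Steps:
C = 30487/3 (C = -⅓*(-30487) = 30487/3 ≈ 10162.)
(-21851 + Z(26))*(6895 + C) = (-21851 - 58/26)*(6895 + 30487/3) = (-21851 - 58*1/26)*(51172/3) = (-21851 - 29/13)*(51172/3) = -284092/13*51172/3 = -14537555824/39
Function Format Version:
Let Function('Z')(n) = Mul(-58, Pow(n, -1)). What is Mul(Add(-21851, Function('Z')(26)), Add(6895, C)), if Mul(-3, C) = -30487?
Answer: Rational(-14537555824, 39) ≈ -3.7276e+8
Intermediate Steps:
C = Rational(30487, 3) (C = Mul(Rational(-1, 3), -30487) = Rational(30487, 3) ≈ 10162.)
Mul(Add(-21851, Function('Z')(26)), Add(6895, C)) = Mul(Add(-21851, Mul(-58, Pow(26, -1))), Add(6895, Rational(30487, 3))) = Mul(Add(-21851, Mul(-58, Rational(1, 26))), Rational(51172, 3)) = Mul(Add(-21851, Rational(-29, 13)), Rational(51172, 3)) = Mul(Rational(-284092, 13), Rational(51172, 3)) = Rational(-14537555824, 39)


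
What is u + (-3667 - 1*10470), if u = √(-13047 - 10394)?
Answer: -14137 + I*√23441 ≈ -14137.0 + 153.1*I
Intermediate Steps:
u = I*√23441 (u = √(-23441) = I*√23441 ≈ 153.1*I)
u + (-3667 - 1*10470) = I*√23441 + (-3667 - 1*10470) = I*√23441 + (-3667 - 10470) = I*√23441 - 14137 = -14137 + I*√23441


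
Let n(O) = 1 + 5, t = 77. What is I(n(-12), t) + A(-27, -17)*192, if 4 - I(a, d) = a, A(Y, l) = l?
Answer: -3266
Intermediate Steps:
n(O) = 6
I(a, d) = 4 - a
I(n(-12), t) + A(-27, -17)*192 = (4 - 1*6) - 17*192 = (4 - 6) - 3264 = -2 - 3264 = -3266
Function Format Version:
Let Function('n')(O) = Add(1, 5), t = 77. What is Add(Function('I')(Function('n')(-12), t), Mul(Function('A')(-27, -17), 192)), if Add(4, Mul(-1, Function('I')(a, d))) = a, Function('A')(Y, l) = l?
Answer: -3266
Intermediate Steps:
Function('n')(O) = 6
Function('I')(a, d) = Add(4, Mul(-1, a))
Add(Function('I')(Function('n')(-12), t), Mul(Function('A')(-27, -17), 192)) = Add(Add(4, Mul(-1, 6)), Mul(-17, 192)) = Add(Add(4, -6), -3264) = Add(-2, -3264) = -3266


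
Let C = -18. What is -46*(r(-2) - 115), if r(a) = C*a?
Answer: 3634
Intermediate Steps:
r(a) = -18*a
-46*(r(-2) - 115) = -46*(-18*(-2) - 115) = -46*(36 - 115) = -46*(-79) = 3634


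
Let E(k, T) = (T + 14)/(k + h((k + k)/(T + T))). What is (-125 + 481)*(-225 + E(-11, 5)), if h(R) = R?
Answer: -2660210/33 ≈ -80612.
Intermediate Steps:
E(k, T) = (14 + T)/(k + k/T) (E(k, T) = (T + 14)/(k + (k + k)/(T + T)) = (14 + T)/(k + (2*k)/((2*T))) = (14 + T)/(k + (2*k)*(1/(2*T))) = (14 + T)/(k + k/T))
(-125 + 481)*(-225 + E(-11, 5)) = (-125 + 481)*(-225 + 5*(14 + 5)/(-11*(1 + 5))) = 356*(-225 + 5*(-1/11)*19/6) = 356*(-225 + 5*(-1/11)*(⅙)*19) = 356*(-225 - 95/66) = 356*(-14945/66) = -2660210/33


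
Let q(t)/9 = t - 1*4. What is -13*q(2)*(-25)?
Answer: -5850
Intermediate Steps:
q(t) = -36 + 9*t (q(t) = 9*(t - 1*4) = 9*(t - 4) = 9*(-4 + t) = -36 + 9*t)
-13*q(2)*(-25) = -13*(-36 + 9*2)*(-25) = -13*(-36 + 18)*(-25) = -13*(-18)*(-25) = 234*(-25) = -5850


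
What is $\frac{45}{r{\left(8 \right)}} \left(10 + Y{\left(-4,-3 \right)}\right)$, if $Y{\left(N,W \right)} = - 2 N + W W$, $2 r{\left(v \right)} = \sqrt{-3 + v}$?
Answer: $486 \sqrt{5} \approx 1086.7$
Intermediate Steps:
$r{\left(v \right)} = \frac{\sqrt{-3 + v}}{2}$
$Y{\left(N,W \right)} = W^{2} - 2 N$ ($Y{\left(N,W \right)} = - 2 N + W^{2} = W^{2} - 2 N$)
$\frac{45}{r{\left(8 \right)}} \left(10 + Y{\left(-4,-3 \right)}\right) = \frac{45}{\frac{1}{2} \sqrt{-3 + 8}} \left(10 + \left(\left(-3\right)^{2} - -8\right)\right) = \frac{45}{\frac{1}{2} \sqrt{5}} \left(10 + \left(9 + 8\right)\right) = 45 \frac{2 \sqrt{5}}{5} \left(10 + 17\right) = 18 \sqrt{5} \cdot 27 = 486 \sqrt{5}$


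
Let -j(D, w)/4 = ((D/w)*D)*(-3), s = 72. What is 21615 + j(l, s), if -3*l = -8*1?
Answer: 583637/27 ≈ 21616.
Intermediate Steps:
l = 8/3 (l = -(-8)/3 = -⅓*(-8) = 8/3 ≈ 2.6667)
j(D, w) = 12*D²/w (j(D, w) = -4*(D/w)*D*(-3) = -4*D²/w*(-3) = -(-12)*D²/w = 12*D²/w)
21615 + j(l, s) = 21615 + 12*(8/3)²/72 = 21615 + 12*(64/9)*(1/72) = 21615 + 32/27 = 583637/27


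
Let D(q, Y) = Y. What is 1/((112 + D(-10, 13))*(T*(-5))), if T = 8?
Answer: -1/5000 ≈ -0.00020000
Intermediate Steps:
1/((112 + D(-10, 13))*(T*(-5))) = 1/((112 + 13)*(8*(-5))) = 1/(125*(-40)) = 1/(-5000) = -1/5000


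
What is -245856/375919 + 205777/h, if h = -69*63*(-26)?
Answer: 3812949787/3268239786 ≈ 1.1667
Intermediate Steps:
h = 113022 (h = -4347*(-26) = 113022)
-245856/375919 + 205777/h = -245856/375919 + 205777/113022 = -245856*1/375919 + 205777*(1/113022) = -245856/375919 + 15829/8694 = 3812949787/3268239786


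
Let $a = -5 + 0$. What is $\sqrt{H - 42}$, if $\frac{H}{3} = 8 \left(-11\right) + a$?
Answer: $i \sqrt{321} \approx 17.916 i$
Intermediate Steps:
$a = -5$
$H = -279$ ($H = 3 \left(8 \left(-11\right) - 5\right) = 3 \left(-88 - 5\right) = 3 \left(-93\right) = -279$)
$\sqrt{H - 42} = \sqrt{-279 - 42} = \sqrt{-321} = i \sqrt{321}$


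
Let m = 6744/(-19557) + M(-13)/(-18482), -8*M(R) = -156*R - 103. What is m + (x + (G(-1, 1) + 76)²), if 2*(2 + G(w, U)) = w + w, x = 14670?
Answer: 19276181575523/963873264 ≈ 19999.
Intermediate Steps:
G(w, U) = -2 + w (G(w, U) = -2 + (w + w)/2 = -2 + (2*w)/2 = -2 + w)
M(R) = 103/8 + 39*R/2 (M(R) = -(-156*R - 103)/8 = -(-103 - 156*R)/8 = 103/8 + 39*R/2)
m = -319831213/963873264 (m = 6744/(-19557) + (103/8 + (39/2)*(-13))/(-18482) = 6744*(-1/19557) + (103/8 - 507/2)*(-1/18482) = -2248/6519 - 1925/8*(-1/18482) = -2248/6519 + 1925/147856 = -319831213/963873264 ≈ -0.33182)
m + (x + (G(-1, 1) + 76)²) = -319831213/963873264 + (14670 + ((-2 - 1) + 76)²) = -319831213/963873264 + (14670 + (-3 + 76)²) = -319831213/963873264 + (14670 + 73²) = -319831213/963873264 + (14670 + 5329) = -319831213/963873264 + 19999 = 19276181575523/963873264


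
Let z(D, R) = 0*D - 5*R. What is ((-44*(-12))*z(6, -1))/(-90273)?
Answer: -880/30091 ≈ -0.029245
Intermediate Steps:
z(D, R) = -5*R (z(D, R) = 0 - 5*R = -5*R)
((-44*(-12))*z(6, -1))/(-90273) = ((-44*(-12))*(-5*(-1)))/(-90273) = (528*5)*(-1/90273) = 2640*(-1/90273) = -880/30091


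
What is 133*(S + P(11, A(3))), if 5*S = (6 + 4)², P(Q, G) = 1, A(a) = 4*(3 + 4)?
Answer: 2793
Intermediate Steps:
A(a) = 28 (A(a) = 4*7 = 28)
S = 20 (S = (6 + 4)²/5 = (⅕)*10² = (⅕)*100 = 20)
133*(S + P(11, A(3))) = 133*(20 + 1) = 133*21 = 2793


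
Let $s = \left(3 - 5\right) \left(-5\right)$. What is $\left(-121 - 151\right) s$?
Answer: $-2720$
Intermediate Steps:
$s = 10$ ($s = \left(-2\right) \left(-5\right) = 10$)
$\left(-121 - 151\right) s = \left(-121 - 151\right) 10 = \left(-272\right) 10 = -2720$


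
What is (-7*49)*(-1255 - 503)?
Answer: 602994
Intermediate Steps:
(-7*49)*(-1255 - 503) = -343*(-1758) = 602994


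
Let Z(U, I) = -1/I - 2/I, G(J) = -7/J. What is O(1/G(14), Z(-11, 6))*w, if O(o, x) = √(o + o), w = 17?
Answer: 34*I ≈ 34.0*I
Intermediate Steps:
Z(U, I) = -3/I
O(o, x) = √2*√o (O(o, x) = √(2*o) = √2*√o)
O(1/G(14), Z(-11, 6))*w = (√2*√(1/(-7/14)))*17 = (√2*√(1/(-7*1/14)))*17 = (√2*√(1/(-½)))*17 = (√2*√(-2))*17 = (√2*(I*√2))*17 = (2*I)*17 = 34*I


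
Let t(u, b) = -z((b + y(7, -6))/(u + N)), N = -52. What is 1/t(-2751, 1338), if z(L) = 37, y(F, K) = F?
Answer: -1/37 ≈ -0.027027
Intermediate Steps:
t(u, b) = -37 (t(u, b) = -1*37 = -37)
1/t(-2751, 1338) = 1/(-37) = -1/37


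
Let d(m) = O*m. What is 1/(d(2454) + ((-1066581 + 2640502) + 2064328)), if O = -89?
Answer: 1/3419843 ≈ 2.9241e-7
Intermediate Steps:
d(m) = -89*m
1/(d(2454) + ((-1066581 + 2640502) + 2064328)) = 1/(-89*2454 + ((-1066581 + 2640502) + 2064328)) = 1/(-218406 + (1573921 + 2064328)) = 1/(-218406 + 3638249) = 1/3419843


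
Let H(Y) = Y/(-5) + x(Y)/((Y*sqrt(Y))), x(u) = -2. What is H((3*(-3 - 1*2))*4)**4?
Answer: (10800 - I*sqrt(15))**4/656100000000 ≈ 20736.0 - 29.745*I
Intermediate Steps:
H(Y) = -2/Y**(3/2) - Y/5 (H(Y) = Y/(-5) - 2/Y**(3/2) = Y*(-1/5) - 2/Y**(3/2) = -Y/5 - 2/Y**(3/2) = -2/Y**(3/2) - Y/5)
H((3*(-3 - 1*2))*4)**4 = (-2*(sqrt(3)/(9*(-3 - 1*2)**(3/2)))/8 - 3*(-3 - 1*2)*4/5)**4 = (-2*(sqrt(3)/(9*(-3 - 2)**(3/2)))/8 - 3*(-3 - 2)*4/5)**4 = (-2*(I*sqrt(15)/225)/8 - 3*(-5)*4/5)**4 = (-2*I*sqrt(15)/1800 - (-3)*4)**4 = (-I*sqrt(15)/900 - 1/5*(-60))**4 = (-I*sqrt(15)/900 + 12)**4 = (12 - I*sqrt(15)/900)**4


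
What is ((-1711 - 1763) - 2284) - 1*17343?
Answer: -23101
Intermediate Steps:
((-1711 - 1763) - 2284) - 1*17343 = (-3474 - 2284) - 17343 = -5758 - 17343 = -23101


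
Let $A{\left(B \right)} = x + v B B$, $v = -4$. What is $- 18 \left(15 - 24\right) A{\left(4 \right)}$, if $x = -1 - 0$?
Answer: $-10530$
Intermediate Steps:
$x = -1$ ($x = -1 + 0 = -1$)
$A{\left(B \right)} = -1 - 4 B^{2}$ ($A{\left(B \right)} = -1 - 4 B B = -1 - 4 B^{2}$)
$- 18 \left(15 - 24\right) A{\left(4 \right)} = - 18 \left(15 - 24\right) \left(-1 - 4 \cdot 4^{2}\right) = - 18 \left(15 - 24\right) \left(-1 - 64\right) = \left(-18\right) \left(-9\right) \left(-1 - 64\right) = 162 \left(-65\right) = -10530$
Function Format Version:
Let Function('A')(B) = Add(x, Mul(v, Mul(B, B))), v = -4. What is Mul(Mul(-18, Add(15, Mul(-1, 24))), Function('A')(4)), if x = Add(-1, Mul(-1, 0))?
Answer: -10530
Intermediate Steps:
x = -1 (x = Add(-1, 0) = -1)
Function('A')(B) = Add(-1, Mul(-4, Pow(B, 2))) (Function('A')(B) = Add(-1, Mul(-4, Mul(B, B))) = Add(-1, Mul(-4, Pow(B, 2))))
Mul(Mul(-18, Add(15, Mul(-1, 24))), Function('A')(4)) = Mul(Mul(-18, Add(15, Mul(-1, 24))), Add(-1, Mul(-4, Pow(4, 2)))) = Mul(Mul(-18, Add(15, -24)), Add(-1, Mul(-4, 16))) = Mul(Mul(-18, -9), Add(-1, -64)) = Mul(162, -65) = -10530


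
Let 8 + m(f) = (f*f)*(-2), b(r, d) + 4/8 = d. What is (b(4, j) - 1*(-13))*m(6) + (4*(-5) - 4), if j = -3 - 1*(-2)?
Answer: -944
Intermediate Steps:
j = -1 (j = -3 + 2 = -1)
b(r, d) = -1/2 + d
m(f) = -8 - 2*f**2 (m(f) = -8 + (f*f)*(-2) = -8 + f**2*(-2) = -8 - 2*f**2)
(b(4, j) - 1*(-13))*m(6) + (4*(-5) - 4) = ((-1/2 - 1) - 1*(-13))*(-8 - 2*6**2) + (4*(-5) - 4) = (-3/2 + 13)*(-8 - 2*36) + (-20 - 4) = 23*(-8 - 72)/2 - 24 = (23/2)*(-80) - 24 = -920 - 24 = -944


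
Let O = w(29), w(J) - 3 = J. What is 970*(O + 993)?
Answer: 994250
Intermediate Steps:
w(J) = 3 + J
O = 32 (O = 3 + 29 = 32)
970*(O + 993) = 970*(32 + 993) = 970*1025 = 994250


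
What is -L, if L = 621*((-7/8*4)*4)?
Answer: 8694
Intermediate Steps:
L = -8694 (L = 621*((-7*⅛*4)*4) = 621*(-7/8*4*4) = 621*(-7/2*4) = 621*(-14) = -8694)
-L = -1*(-8694) = 8694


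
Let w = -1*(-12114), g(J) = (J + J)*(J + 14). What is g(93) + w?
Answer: 32016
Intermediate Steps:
g(J) = 2*J*(14 + J) (g(J) = (2*J)*(14 + J) = 2*J*(14 + J))
w = 12114
g(93) + w = 2*93*(14 + 93) + 12114 = 2*93*107 + 12114 = 19902 + 12114 = 32016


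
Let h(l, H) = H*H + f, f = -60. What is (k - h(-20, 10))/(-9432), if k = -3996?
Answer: 1009/2358 ≈ 0.42791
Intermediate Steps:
h(l, H) = -60 + H² (h(l, H) = H*H - 60 = H² - 60 = -60 + H²)
(k - h(-20, 10))/(-9432) = (-3996 - (-60 + 10²))/(-9432) = (-3996 - (-60 + 100))*(-1/9432) = (-3996 - 1*40)*(-1/9432) = (-3996 - 40)*(-1/9432) = -4036*(-1/9432) = 1009/2358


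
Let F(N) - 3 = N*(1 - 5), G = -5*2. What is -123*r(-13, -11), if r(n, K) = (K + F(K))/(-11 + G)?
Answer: 1476/7 ≈ 210.86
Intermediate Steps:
G = -10
F(N) = 3 - 4*N (F(N) = 3 + N*(1 - 5) = 3 + N*(-4) = 3 - 4*N)
r(n, K) = -⅐ + K/7 (r(n, K) = (K + (3 - 4*K))/(-11 - 10) = (3 - 3*K)/(-21) = (3 - 3*K)*(-1/21) = -⅐ + K/7)
-123*r(-13, -11) = -123*(-⅐ + (⅐)*(-11)) = -123*(-⅐ - 11/7) = -123*(-12/7) = 1476/7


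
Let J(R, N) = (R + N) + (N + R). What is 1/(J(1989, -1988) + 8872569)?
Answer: 1/8872571 ≈ 1.1271e-7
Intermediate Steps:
J(R, N) = 2*N + 2*R (J(R, N) = (N + R) + (N + R) = 2*N + 2*R)
1/(J(1989, -1988) + 8872569) = 1/((2*(-1988) + 2*1989) + 8872569) = 1/((-3976 + 3978) + 8872569) = 1/(2 + 8872569) = 1/8872571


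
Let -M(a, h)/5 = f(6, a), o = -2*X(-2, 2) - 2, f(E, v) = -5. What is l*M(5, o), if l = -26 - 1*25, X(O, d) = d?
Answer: -1275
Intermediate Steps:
o = -6 (o = -2*2 - 2 = -4 - 2 = -6)
M(a, h) = 25 (M(a, h) = -5*(-5) = 25)
l = -51 (l = -26 - 25 = -51)
l*M(5, o) = -51*25 = -1275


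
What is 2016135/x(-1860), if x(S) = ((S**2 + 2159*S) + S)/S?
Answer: 134409/20 ≈ 6720.5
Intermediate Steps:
x(S) = (S**2 + 2160*S)/S
2016135/x(-1860) = 2016135/(2160 - 1860) = 2016135/300 = 2016135*(1/300) = 134409/20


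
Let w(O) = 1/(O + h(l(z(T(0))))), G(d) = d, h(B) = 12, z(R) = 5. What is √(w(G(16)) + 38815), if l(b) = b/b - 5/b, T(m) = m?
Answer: √7607747/14 ≈ 197.02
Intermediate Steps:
l(b) = 1 - 5/b
w(O) = 1/(12 + O) (w(O) = 1/(O + 12) = 1/(12 + O))
√(w(G(16)) + 38815) = √(1/(12 + 16) + 38815) = √(1/28 + 38815) = √(1086821/28) = √7607747/14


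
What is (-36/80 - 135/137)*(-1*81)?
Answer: 318573/2740 ≈ 116.27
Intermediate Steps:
(-36/80 - 135/137)*(-1*81) = (-36*1/80 - 135*1/137)*(-81) = (-9/20 - 135/137)*(-81) = -3933/2740*(-81) = 318573/2740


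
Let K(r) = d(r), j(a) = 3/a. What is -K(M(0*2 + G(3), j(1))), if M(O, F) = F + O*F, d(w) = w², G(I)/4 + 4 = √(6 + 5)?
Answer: -3609 + 1080*√11 ≈ -27.045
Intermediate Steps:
G(I) = -16 + 4*√11 (G(I) = -16 + 4*√(6 + 5) = -16 + 4*√11)
M(O, F) = F + F*O
K(r) = r²
-K(M(0*2 + G(3), j(1))) = -((3/1)*(1 + (0*2 + (-16 + 4*√11))))² = -((3*1)*(1 + (0 + (-16 + 4*√11))))² = -(3*(1 + (-16 + 4*√11)))² = -(3*(-15 + 4*√11))² = -(-45 + 12*√11)²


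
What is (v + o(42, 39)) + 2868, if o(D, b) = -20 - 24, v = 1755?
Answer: 4579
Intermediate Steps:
o(D, b) = -44
(v + o(42, 39)) + 2868 = (1755 - 44) + 2868 = 1711 + 2868 = 4579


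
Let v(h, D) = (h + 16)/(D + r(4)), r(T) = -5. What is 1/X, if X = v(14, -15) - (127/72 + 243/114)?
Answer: -1368/7381 ≈ -0.18534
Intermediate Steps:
v(h, D) = (16 + h)/(-5 + D) (v(h, D) = (h + 16)/(D - 5) = (16 + h)/(-5 + D))
X = -7381/1368 (X = (16 + 14)/(-5 - 15) - (127/72 + 243/114) = 30/(-20) - (127*(1/72) + 243*(1/114)) = -1/20*30 - (127/72 + 81/38) = -3/2 - 1*5329/1368 = -3/2 - 5329/1368 = -7381/1368 ≈ -5.3955)
1/X = 1/(-7381/1368) = -1368/7381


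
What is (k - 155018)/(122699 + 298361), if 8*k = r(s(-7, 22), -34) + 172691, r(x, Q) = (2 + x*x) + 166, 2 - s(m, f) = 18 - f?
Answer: -1067249/3368480 ≈ -0.31683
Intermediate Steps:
s(m, f) = -16 + f (s(m, f) = 2 - (18 - f) = 2 + (-18 + f) = -16 + f)
r(x, Q) = 168 + x² (r(x, Q) = (2 + x²) + 166 = 168 + x²)
k = 172895/8 (k = ((168 + (-16 + 22)²) + 172691)/8 = ((168 + 6²) + 172691)/8 = ((168 + 36) + 172691)/8 = (204 + 172691)/8 = (⅛)*172895 = 172895/8 ≈ 21612.)
(k - 155018)/(122699 + 298361) = (172895/8 - 155018)/(122699 + 298361) = -1067249/8/421060 = -1067249/8*1/421060 = -1067249/3368480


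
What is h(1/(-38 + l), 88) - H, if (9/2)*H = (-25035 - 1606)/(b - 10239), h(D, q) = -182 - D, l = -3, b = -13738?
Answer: -1612216135/8847513 ≈ -182.22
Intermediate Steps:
H = 53282/215793 (H = 2*((-25035 - 1606)/(-13738 - 10239))/9 = 2*(-26641/(-23977))/9 = 2*(-26641*(-1/23977))/9 = (2/9)*(26641/23977) = 53282/215793 ≈ 0.24691)
h(1/(-38 + l), 88) - H = (-182 - 1/(-38 - 3)) - 1*53282/215793 = (-182 - 1/(-41)) - 53282/215793 = (-182 - 1*(-1/41)) - 53282/215793 = (-182 + 1/41) - 53282/215793 = -7461/41 - 53282/215793 = -1612216135/8847513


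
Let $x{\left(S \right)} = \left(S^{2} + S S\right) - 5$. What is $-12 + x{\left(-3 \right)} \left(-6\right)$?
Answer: $-90$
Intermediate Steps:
$x{\left(S \right)} = -5 + 2 S^{2}$ ($x{\left(S \right)} = \left(S^{2} + S^{2}\right) - 5 = 2 S^{2} - 5 = -5 + 2 S^{2}$)
$-12 + x{\left(-3 \right)} \left(-6\right) = -12 + \left(-5 + 2 \left(-3\right)^{2}\right) \left(-6\right) = -12 + \left(-5 + 2 \cdot 9\right) \left(-6\right) = -12 + \left(-5 + 18\right) \left(-6\right) = -12 + 13 \left(-6\right) = -12 - 78 = -90$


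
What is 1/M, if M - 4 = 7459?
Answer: 1/7463 ≈ 0.00013399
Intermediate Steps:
M = 7463 (M = 4 + 7459 = 7463)
1/M = 1/7463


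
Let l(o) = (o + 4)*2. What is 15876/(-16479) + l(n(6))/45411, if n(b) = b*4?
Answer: -80002468/83147541 ≈ -0.96217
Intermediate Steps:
n(b) = 4*b
l(o) = 8 + 2*o (l(o) = (4 + o)*2 = 8 + 2*o)
15876/(-16479) + l(n(6))/45411 = 15876/(-16479) + (8 + 2*(4*6))/45411 = 15876*(-1/16479) + (8 + 2*24)*(1/45411) = -1764/1831 + (8 + 48)*(1/45411) = -1764/1831 + 56*(1/45411) = -1764/1831 + 56/45411 = -80002468/83147541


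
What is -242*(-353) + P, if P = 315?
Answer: 85741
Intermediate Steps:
-242*(-353) + P = -242*(-353) + 315 = 85426 + 315 = 85741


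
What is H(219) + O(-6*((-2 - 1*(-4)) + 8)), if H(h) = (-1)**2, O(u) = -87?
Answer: -86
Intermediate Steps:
H(h) = 1
H(219) + O(-6*((-2 - 1*(-4)) + 8)) = 1 - 87 = -86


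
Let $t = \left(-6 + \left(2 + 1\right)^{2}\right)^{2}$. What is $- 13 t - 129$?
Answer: $-246$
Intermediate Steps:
$t = 9$ ($t = \left(-6 + 3^{2}\right)^{2} = \left(-6 + 9\right)^{2} = 3^{2} = 9$)
$- 13 t - 129 = \left(-13\right) 9 - 129 = -117 - 129 = -246$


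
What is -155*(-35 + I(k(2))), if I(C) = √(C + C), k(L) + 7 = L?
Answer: 5425 - 155*I*√10 ≈ 5425.0 - 490.15*I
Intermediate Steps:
k(L) = -7 + L
I(C) = √2*√C (I(C) = √(2*C) = √2*√C)
-155*(-35 + I(k(2))) = -155*(-35 + √2*√(-7 + 2)) = -155*(-35 + √2*√(-5)) = -155*(-35 + √2*(I*√5)) = -155*(-35 + I*√10) = 5425 - 155*I*√10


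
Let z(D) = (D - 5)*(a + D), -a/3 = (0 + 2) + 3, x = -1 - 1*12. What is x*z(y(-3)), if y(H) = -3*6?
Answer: -9867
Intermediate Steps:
y(H) = -18
x = -13 (x = -1 - 12 = -13)
a = -15 (a = -3*((0 + 2) + 3) = -3*(2 + 3) = -3*5 = -15)
z(D) = (-15 + D)*(-5 + D) (z(D) = (D - 5)*(-15 + D) = (-5 + D)*(-15 + D) = (-15 + D)*(-5 + D))
x*z(y(-3)) = -13*(75 + (-18)**2 - 20*(-18)) = -13*(75 + 324 + 360) = -13*759 = -9867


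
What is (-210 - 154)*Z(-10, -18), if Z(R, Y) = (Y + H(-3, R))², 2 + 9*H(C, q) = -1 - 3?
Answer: -1141504/9 ≈ -1.2683e+5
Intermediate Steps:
H(C, q) = -⅔ (H(C, q) = -2/9 + (-1 - 3)/9 = -2/9 + (⅑)*(-4) = -2/9 - 4/9 = -⅔)
Z(R, Y) = (-⅔ + Y)² (Z(R, Y) = (Y - ⅔)² = (-⅔ + Y)²)
(-210 - 154)*Z(-10, -18) = (-210 - 154)*((-2 + 3*(-18))²/9) = -364*(-2 - 54)²/9 = -364*(-56)²/9 = -364*3136/9 = -1141504/9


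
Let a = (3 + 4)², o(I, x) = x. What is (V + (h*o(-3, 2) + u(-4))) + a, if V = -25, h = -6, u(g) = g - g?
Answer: 12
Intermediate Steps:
u(g) = 0
a = 49 (a = 7² = 49)
(V + (h*o(-3, 2) + u(-4))) + a = (-25 + (-6*2 + 0)) + 49 = (-25 + (-12 + 0)) + 49 = (-25 - 12) + 49 = -37 + 49 = 12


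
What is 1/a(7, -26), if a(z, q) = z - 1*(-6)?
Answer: 1/13 ≈ 0.076923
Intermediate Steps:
a(z, q) = 6 + z (a(z, q) = z + 6 = 6 + z)
1/a(7, -26) = 1/(6 + 7) = 1/13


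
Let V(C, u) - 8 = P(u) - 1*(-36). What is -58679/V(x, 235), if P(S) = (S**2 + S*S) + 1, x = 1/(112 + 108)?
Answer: -58679/110495 ≈ -0.53106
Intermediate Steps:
x = 1/220 ≈ 0.0045455
P(S) = 1 + 2*S**2 (P(S) = (S**2 + S**2) + 1 = 2*S**2 + 1 = 1 + 2*S**2)
V(C, u) = 45 + 2*u**2 (V(C, u) = 8 + ((1 + 2*u**2) - 1*(-36)) = 8 + ((1 + 2*u**2) + 36) = 8 + (37 + 2*u**2) = 45 + 2*u**2)
-58679/V(x, 235) = -58679/(45 + 2*235**2) = -58679/(45 + 2*55225) = -58679/(45 + 110450) = -58679/110495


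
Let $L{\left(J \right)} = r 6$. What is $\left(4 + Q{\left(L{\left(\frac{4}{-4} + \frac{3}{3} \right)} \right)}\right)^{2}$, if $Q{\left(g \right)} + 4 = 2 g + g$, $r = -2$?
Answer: $1296$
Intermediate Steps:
$L{\left(J \right)} = -12$ ($L{\left(J \right)} = \left(-2\right) 6 = -12$)
$Q{\left(g \right)} = -4 + 3 g$ ($Q{\left(g \right)} = -4 + \left(2 g + g\right) = -4 + 3 g$)
$\left(4 + Q{\left(L{\left(\frac{4}{-4} + \frac{3}{3} \right)} \right)}\right)^{2} = \left(4 + \left(-4 + 3 \left(-12\right)\right)\right)^{2} = \left(4 - 40\right)^{2} = \left(-36\right)^{2} = 1296$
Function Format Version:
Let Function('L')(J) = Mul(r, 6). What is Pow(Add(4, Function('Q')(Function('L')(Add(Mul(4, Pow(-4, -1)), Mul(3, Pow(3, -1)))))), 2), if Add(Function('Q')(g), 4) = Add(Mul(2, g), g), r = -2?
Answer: 1296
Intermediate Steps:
Function('L')(J) = -12 (Function('L')(J) = Mul(-2, 6) = -12)
Function('Q')(g) = Add(-4, Mul(3, g)) (Function('Q')(g) = Add(-4, Add(Mul(2, g), g)) = Add(-4, Mul(3, g)))
Pow(Add(4, Function('Q')(Function('L')(Add(Mul(4, Pow(-4, -1)), Mul(3, Pow(3, -1)))))), 2) = Pow(Add(4, Add(-4, Mul(3, -12))), 2) = Pow(Add(4, Add(-4, -36)), 2) = Pow(Add(4, -40), 2) = Pow(-36, 2) = 1296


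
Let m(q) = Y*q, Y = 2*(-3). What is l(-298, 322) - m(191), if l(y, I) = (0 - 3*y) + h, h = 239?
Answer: 2279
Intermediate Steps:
Y = -6
l(y, I) = 239 - 3*y (l(y, I) = (0 - 3*y) + 239 = -3*y + 239 = 239 - 3*y)
m(q) = -6*q
l(-298, 322) - m(191) = (239 - 3*(-298)) - (-6)*191 = (239 + 894) - 1*(-1146) = 1133 + 1146 = 2279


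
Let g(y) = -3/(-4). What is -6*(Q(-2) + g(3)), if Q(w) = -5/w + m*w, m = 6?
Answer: 105/2 ≈ 52.500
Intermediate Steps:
g(y) = ¾ (g(y) = -3*(-¼) = ¾)
Q(w) = -5/w + 6*w
-6*(Q(-2) + g(3)) = -6*((-5/(-2) + 6*(-2)) + ¾) = -6*((-5*(-½) - 12) + ¾) = -6*((5/2 - 12) + ¾) = -6*(-19/2 + ¾) = -6*(-35/4) = 105/2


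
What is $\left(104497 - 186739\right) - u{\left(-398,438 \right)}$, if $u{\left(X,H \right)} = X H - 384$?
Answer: $92466$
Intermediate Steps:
$u{\left(X,H \right)} = -384 + H X$ ($u{\left(X,H \right)} = H X - 384 = -384 + H X$)
$\left(104497 - 186739\right) - u{\left(-398,438 \right)} = \left(104497 - 186739\right) - \left(-384 + 438 \left(-398\right)\right) = -82242 - \left(-384 - 174324\right) = -82242 - -174708 = -82242 + 174708 = 92466$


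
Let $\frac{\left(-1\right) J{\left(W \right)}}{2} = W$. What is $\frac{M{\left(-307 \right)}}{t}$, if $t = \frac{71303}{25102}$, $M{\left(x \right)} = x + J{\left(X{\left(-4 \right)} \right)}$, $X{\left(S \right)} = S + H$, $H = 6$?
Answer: $- \frac{7806722}{71303} \approx -109.49$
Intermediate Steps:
$X{\left(S \right)} = 6 + S$ ($X{\left(S \right)} = S + 6 = 6 + S$)
$J{\left(W \right)} = - 2 W$
$M{\left(x \right)} = -4 + x$ ($M{\left(x \right)} = x - 2 \left(6 - 4\right) = x - 4 = -4 + x$)
$t = \frac{71303}{25102}$ ($t = 71303 \cdot \frac{1}{25102} = \frac{71303}{25102} \approx 2.8405$)
$\frac{M{\left(-307 \right)}}{t} = \frac{-4 - 307}{\frac{71303}{25102}} = \left(-311\right) \frac{25102}{71303} = - \frac{7806722}{71303}$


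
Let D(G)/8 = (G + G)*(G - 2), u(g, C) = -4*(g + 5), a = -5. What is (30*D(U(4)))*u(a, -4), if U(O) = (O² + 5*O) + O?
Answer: 0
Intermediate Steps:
u(g, C) = -20 - 4*g (u(g, C) = -4*(5 + g) = -20 - 4*g)
U(O) = O² + 6*O
D(G) = 16*G*(-2 + G) (D(G) = 8*((G + G)*(G - 2)) = 8*((2*G)*(-2 + G)) = 8*(2*G*(-2 + G)) = 16*G*(-2 + G))
(30*D(U(4)))*u(a, -4) = (30*(16*(4*(6 + 4))*(-2 + 4*(6 + 4))))*(-20 - 4*(-5)) = (30*(16*(4*10)*(-2 + 4*10)))*(-20 + 20) = (30*(16*40*(-2 + 40)))*0 = (30*(16*40*38))*0 = (30*24320)*0 = 729600*0 = 0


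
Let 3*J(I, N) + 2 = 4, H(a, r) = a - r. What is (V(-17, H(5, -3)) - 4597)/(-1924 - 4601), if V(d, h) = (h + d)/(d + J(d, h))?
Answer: 225226/319725 ≈ 0.70444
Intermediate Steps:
J(I, N) = ⅔ (J(I, N) = -⅔ + (⅓)*4 = -⅔ + 4/3 = ⅔)
V(d, h) = (d + h)/(⅔ + d) (V(d, h) = (h + d)/(d + ⅔) = (d + h)/(⅔ + d))
(V(-17, H(5, -3)) - 4597)/(-1924 - 4601) = (3*(-17 + (5 - 1*(-3)))/(2 + 3*(-17)) - 4597)/(-1924 - 4601) = (3*(-17 + (5 + 3))/(2 - 51) - 4597)/(-6525) = (3*(-17 + 8)/(-49) - 4597)*(-1/6525) = (3*(-1/49)*(-9) - 4597)*(-1/6525) = (27/49 - 4597)*(-1/6525) = -225226/49*(-1/6525) = 225226/319725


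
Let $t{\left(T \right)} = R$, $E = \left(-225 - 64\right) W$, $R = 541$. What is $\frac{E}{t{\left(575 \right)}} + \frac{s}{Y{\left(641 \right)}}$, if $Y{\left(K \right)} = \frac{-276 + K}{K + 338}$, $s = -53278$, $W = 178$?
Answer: $- \frac{28236882972}{197465} \approx -1.43 \cdot 10^{5}$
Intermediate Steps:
$E = -51442$ ($E = \left(-225 - 64\right) 178 = \left(-289\right) 178 = -51442$)
$t{\left(T \right)} = 541$
$Y{\left(K \right)} = \frac{-276 + K}{338 + K}$
$\frac{E}{t{\left(575 \right)}} + \frac{s}{Y{\left(641 \right)}} = - \frac{51442}{541} - \frac{53278}{\frac{1}{338 + 641} \left(-276 + 641\right)} = \left(-51442\right) \frac{1}{541} - \frac{53278}{\frac{1}{979} \cdot 365} = - \frac{51442}{541} - \frac{53278}{\frac{1}{979} \cdot 365} = - \frac{51442}{541} - \frac{53278}{\frac{365}{979}} = - \frac{51442}{541} - \frac{52159162}{365} = - \frac{28236882972}{197465}$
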